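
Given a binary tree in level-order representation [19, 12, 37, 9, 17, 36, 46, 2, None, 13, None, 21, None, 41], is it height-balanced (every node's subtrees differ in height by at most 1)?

Tree (level-order array): [19, 12, 37, 9, 17, 36, 46, 2, None, 13, None, 21, None, 41]
Definition: a tree is height-balanced if, at every node, |h(left) - h(right)| <= 1 (empty subtree has height -1).
Bottom-up per-node check:
  node 2: h_left=-1, h_right=-1, diff=0 [OK], height=0
  node 9: h_left=0, h_right=-1, diff=1 [OK], height=1
  node 13: h_left=-1, h_right=-1, diff=0 [OK], height=0
  node 17: h_left=0, h_right=-1, diff=1 [OK], height=1
  node 12: h_left=1, h_right=1, diff=0 [OK], height=2
  node 21: h_left=-1, h_right=-1, diff=0 [OK], height=0
  node 36: h_left=0, h_right=-1, diff=1 [OK], height=1
  node 41: h_left=-1, h_right=-1, diff=0 [OK], height=0
  node 46: h_left=0, h_right=-1, diff=1 [OK], height=1
  node 37: h_left=1, h_right=1, diff=0 [OK], height=2
  node 19: h_left=2, h_right=2, diff=0 [OK], height=3
All nodes satisfy the balance condition.
Result: Balanced


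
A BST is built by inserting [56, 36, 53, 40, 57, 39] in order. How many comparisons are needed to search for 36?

Search path for 36: 56 -> 36
Found: True
Comparisons: 2


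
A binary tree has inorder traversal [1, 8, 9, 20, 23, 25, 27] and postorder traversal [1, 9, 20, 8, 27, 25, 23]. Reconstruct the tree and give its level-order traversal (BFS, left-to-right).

Inorder:   [1, 8, 9, 20, 23, 25, 27]
Postorder: [1, 9, 20, 8, 27, 25, 23]
Algorithm: postorder visits root last, so walk postorder right-to-left;
each value is the root of the current inorder slice — split it at that
value, recurse on the right subtree first, then the left.
Recursive splits:
  root=23; inorder splits into left=[1, 8, 9, 20], right=[25, 27]
  root=25; inorder splits into left=[], right=[27]
  root=27; inorder splits into left=[], right=[]
  root=8; inorder splits into left=[1], right=[9, 20]
  root=20; inorder splits into left=[9], right=[]
  root=9; inorder splits into left=[], right=[]
  root=1; inorder splits into left=[], right=[]
Reconstructed level-order: [23, 8, 25, 1, 20, 27, 9]


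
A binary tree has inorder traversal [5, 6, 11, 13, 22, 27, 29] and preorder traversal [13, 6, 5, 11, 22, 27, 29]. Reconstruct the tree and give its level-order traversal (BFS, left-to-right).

Inorder:  [5, 6, 11, 13, 22, 27, 29]
Preorder: [13, 6, 5, 11, 22, 27, 29]
Algorithm: preorder visits root first, so consume preorder in order;
for each root, split the current inorder slice at that value into
left-subtree inorder and right-subtree inorder, then recurse.
Recursive splits:
  root=13; inorder splits into left=[5, 6, 11], right=[22, 27, 29]
  root=6; inorder splits into left=[5], right=[11]
  root=5; inorder splits into left=[], right=[]
  root=11; inorder splits into left=[], right=[]
  root=22; inorder splits into left=[], right=[27, 29]
  root=27; inorder splits into left=[], right=[29]
  root=29; inorder splits into left=[], right=[]
Reconstructed level-order: [13, 6, 22, 5, 11, 27, 29]


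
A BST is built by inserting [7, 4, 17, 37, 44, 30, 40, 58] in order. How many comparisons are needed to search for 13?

Search path for 13: 7 -> 17
Found: False
Comparisons: 2


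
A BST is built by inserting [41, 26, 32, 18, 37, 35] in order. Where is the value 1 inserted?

Starting tree (level order): [41, 26, None, 18, 32, None, None, None, 37, 35]
Insertion path: 41 -> 26 -> 18
Result: insert 1 as left child of 18
Final tree (level order): [41, 26, None, 18, 32, 1, None, None, 37, None, None, 35]


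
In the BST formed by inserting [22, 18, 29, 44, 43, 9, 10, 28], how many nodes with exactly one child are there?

Tree built from: [22, 18, 29, 44, 43, 9, 10, 28]
Tree (level-order array): [22, 18, 29, 9, None, 28, 44, None, 10, None, None, 43]
Rule: These are nodes with exactly 1 non-null child.
Per-node child counts:
  node 22: 2 child(ren)
  node 18: 1 child(ren)
  node 9: 1 child(ren)
  node 10: 0 child(ren)
  node 29: 2 child(ren)
  node 28: 0 child(ren)
  node 44: 1 child(ren)
  node 43: 0 child(ren)
Matching nodes: [18, 9, 44]
Count of nodes with exactly one child: 3


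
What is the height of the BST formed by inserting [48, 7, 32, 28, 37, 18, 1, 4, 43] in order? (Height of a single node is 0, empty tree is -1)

Insertion order: [48, 7, 32, 28, 37, 18, 1, 4, 43]
Tree (level-order array): [48, 7, None, 1, 32, None, 4, 28, 37, None, None, 18, None, None, 43]
Compute height bottom-up (empty subtree = -1):
  height(4) = 1 + max(-1, -1) = 0
  height(1) = 1 + max(-1, 0) = 1
  height(18) = 1 + max(-1, -1) = 0
  height(28) = 1 + max(0, -1) = 1
  height(43) = 1 + max(-1, -1) = 0
  height(37) = 1 + max(-1, 0) = 1
  height(32) = 1 + max(1, 1) = 2
  height(7) = 1 + max(1, 2) = 3
  height(48) = 1 + max(3, -1) = 4
Height = 4


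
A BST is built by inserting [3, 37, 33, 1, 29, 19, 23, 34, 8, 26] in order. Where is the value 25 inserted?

Starting tree (level order): [3, 1, 37, None, None, 33, None, 29, 34, 19, None, None, None, 8, 23, None, None, None, 26]
Insertion path: 3 -> 37 -> 33 -> 29 -> 19 -> 23 -> 26
Result: insert 25 as left child of 26
Final tree (level order): [3, 1, 37, None, None, 33, None, 29, 34, 19, None, None, None, 8, 23, None, None, None, 26, 25]


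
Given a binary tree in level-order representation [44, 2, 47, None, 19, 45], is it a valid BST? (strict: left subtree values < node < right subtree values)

Level-order array: [44, 2, 47, None, 19, 45]
Validate using subtree bounds (lo, hi): at each node, require lo < value < hi,
then recurse left with hi=value and right with lo=value.
Preorder trace (stopping at first violation):
  at node 44 with bounds (-inf, +inf): OK
  at node 2 with bounds (-inf, 44): OK
  at node 19 with bounds (2, 44): OK
  at node 47 with bounds (44, +inf): OK
  at node 45 with bounds (44, 47): OK
No violation found at any node.
Result: Valid BST


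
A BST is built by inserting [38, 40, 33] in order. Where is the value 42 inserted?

Starting tree (level order): [38, 33, 40]
Insertion path: 38 -> 40
Result: insert 42 as right child of 40
Final tree (level order): [38, 33, 40, None, None, None, 42]


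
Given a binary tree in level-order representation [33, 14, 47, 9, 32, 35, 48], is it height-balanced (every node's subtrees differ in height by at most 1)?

Tree (level-order array): [33, 14, 47, 9, 32, 35, 48]
Definition: a tree is height-balanced if, at every node, |h(left) - h(right)| <= 1 (empty subtree has height -1).
Bottom-up per-node check:
  node 9: h_left=-1, h_right=-1, diff=0 [OK], height=0
  node 32: h_left=-1, h_right=-1, diff=0 [OK], height=0
  node 14: h_left=0, h_right=0, diff=0 [OK], height=1
  node 35: h_left=-1, h_right=-1, diff=0 [OK], height=0
  node 48: h_left=-1, h_right=-1, diff=0 [OK], height=0
  node 47: h_left=0, h_right=0, diff=0 [OK], height=1
  node 33: h_left=1, h_right=1, diff=0 [OK], height=2
All nodes satisfy the balance condition.
Result: Balanced


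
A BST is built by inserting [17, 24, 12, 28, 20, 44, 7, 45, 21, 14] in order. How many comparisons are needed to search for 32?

Search path for 32: 17 -> 24 -> 28 -> 44
Found: False
Comparisons: 4


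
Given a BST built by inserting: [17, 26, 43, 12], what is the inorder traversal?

Tree insertion order: [17, 26, 43, 12]
Tree (level-order array): [17, 12, 26, None, None, None, 43]
Inorder traversal: [12, 17, 26, 43]


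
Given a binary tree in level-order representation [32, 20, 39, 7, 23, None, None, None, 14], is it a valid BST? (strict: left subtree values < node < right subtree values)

Level-order array: [32, 20, 39, 7, 23, None, None, None, 14]
Validate using subtree bounds (lo, hi): at each node, require lo < value < hi,
then recurse left with hi=value and right with lo=value.
Preorder trace (stopping at first violation):
  at node 32 with bounds (-inf, +inf): OK
  at node 20 with bounds (-inf, 32): OK
  at node 7 with bounds (-inf, 20): OK
  at node 14 with bounds (7, 20): OK
  at node 23 with bounds (20, 32): OK
  at node 39 with bounds (32, +inf): OK
No violation found at any node.
Result: Valid BST


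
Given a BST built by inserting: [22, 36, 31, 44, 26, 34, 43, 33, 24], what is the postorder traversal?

Tree insertion order: [22, 36, 31, 44, 26, 34, 43, 33, 24]
Tree (level-order array): [22, None, 36, 31, 44, 26, 34, 43, None, 24, None, 33]
Postorder traversal: [24, 26, 33, 34, 31, 43, 44, 36, 22]


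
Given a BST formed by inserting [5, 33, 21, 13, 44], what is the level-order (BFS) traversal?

Tree insertion order: [5, 33, 21, 13, 44]
Tree (level-order array): [5, None, 33, 21, 44, 13]
BFS from the root, enqueuing left then right child of each popped node:
  queue [5] -> pop 5, enqueue [33], visited so far: [5]
  queue [33] -> pop 33, enqueue [21, 44], visited so far: [5, 33]
  queue [21, 44] -> pop 21, enqueue [13], visited so far: [5, 33, 21]
  queue [44, 13] -> pop 44, enqueue [none], visited so far: [5, 33, 21, 44]
  queue [13] -> pop 13, enqueue [none], visited so far: [5, 33, 21, 44, 13]
Result: [5, 33, 21, 44, 13]


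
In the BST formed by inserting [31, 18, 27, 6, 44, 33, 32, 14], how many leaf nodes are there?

Tree built from: [31, 18, 27, 6, 44, 33, 32, 14]
Tree (level-order array): [31, 18, 44, 6, 27, 33, None, None, 14, None, None, 32]
Rule: A leaf has 0 children.
Per-node child counts:
  node 31: 2 child(ren)
  node 18: 2 child(ren)
  node 6: 1 child(ren)
  node 14: 0 child(ren)
  node 27: 0 child(ren)
  node 44: 1 child(ren)
  node 33: 1 child(ren)
  node 32: 0 child(ren)
Matching nodes: [14, 27, 32]
Count of leaf nodes: 3


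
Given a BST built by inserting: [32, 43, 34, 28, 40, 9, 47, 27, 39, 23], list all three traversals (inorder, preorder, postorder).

Tree insertion order: [32, 43, 34, 28, 40, 9, 47, 27, 39, 23]
Tree (level-order array): [32, 28, 43, 9, None, 34, 47, None, 27, None, 40, None, None, 23, None, 39]
Inorder (L, root, R): [9, 23, 27, 28, 32, 34, 39, 40, 43, 47]
Preorder (root, L, R): [32, 28, 9, 27, 23, 43, 34, 40, 39, 47]
Postorder (L, R, root): [23, 27, 9, 28, 39, 40, 34, 47, 43, 32]


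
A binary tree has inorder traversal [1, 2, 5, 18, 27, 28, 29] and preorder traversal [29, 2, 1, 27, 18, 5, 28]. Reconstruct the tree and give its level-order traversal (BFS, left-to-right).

Inorder:  [1, 2, 5, 18, 27, 28, 29]
Preorder: [29, 2, 1, 27, 18, 5, 28]
Algorithm: preorder visits root first, so consume preorder in order;
for each root, split the current inorder slice at that value into
left-subtree inorder and right-subtree inorder, then recurse.
Recursive splits:
  root=29; inorder splits into left=[1, 2, 5, 18, 27, 28], right=[]
  root=2; inorder splits into left=[1], right=[5, 18, 27, 28]
  root=1; inorder splits into left=[], right=[]
  root=27; inorder splits into left=[5, 18], right=[28]
  root=18; inorder splits into left=[5], right=[]
  root=5; inorder splits into left=[], right=[]
  root=28; inorder splits into left=[], right=[]
Reconstructed level-order: [29, 2, 1, 27, 18, 28, 5]


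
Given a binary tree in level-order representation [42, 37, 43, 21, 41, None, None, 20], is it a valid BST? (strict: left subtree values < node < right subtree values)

Level-order array: [42, 37, 43, 21, 41, None, None, 20]
Validate using subtree bounds (lo, hi): at each node, require lo < value < hi,
then recurse left with hi=value and right with lo=value.
Preorder trace (stopping at first violation):
  at node 42 with bounds (-inf, +inf): OK
  at node 37 with bounds (-inf, 42): OK
  at node 21 with bounds (-inf, 37): OK
  at node 20 with bounds (-inf, 21): OK
  at node 41 with bounds (37, 42): OK
  at node 43 with bounds (42, +inf): OK
No violation found at any node.
Result: Valid BST


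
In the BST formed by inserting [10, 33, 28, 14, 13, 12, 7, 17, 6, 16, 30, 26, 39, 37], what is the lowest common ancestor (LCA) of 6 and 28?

Tree insertion order: [10, 33, 28, 14, 13, 12, 7, 17, 6, 16, 30, 26, 39, 37]
Tree (level-order array): [10, 7, 33, 6, None, 28, 39, None, None, 14, 30, 37, None, 13, 17, None, None, None, None, 12, None, 16, 26]
In a BST, the LCA of p=6, q=28 is the first node v on the
root-to-leaf path with p <= v <= q (go left if both < v, right if both > v).
Walk from root:
  at 10: 6 <= 10 <= 28, this is the LCA
LCA = 10


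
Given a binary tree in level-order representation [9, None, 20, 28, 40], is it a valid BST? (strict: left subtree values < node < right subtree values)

Level-order array: [9, None, 20, 28, 40]
Validate using subtree bounds (lo, hi): at each node, require lo < value < hi,
then recurse left with hi=value and right with lo=value.
Preorder trace (stopping at first violation):
  at node 9 with bounds (-inf, +inf): OK
  at node 20 with bounds (9, +inf): OK
  at node 28 with bounds (9, 20): VIOLATION
Node 28 violates its bound: not (9 < 28 < 20).
Result: Not a valid BST


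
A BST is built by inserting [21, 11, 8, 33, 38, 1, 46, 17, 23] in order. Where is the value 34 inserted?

Starting tree (level order): [21, 11, 33, 8, 17, 23, 38, 1, None, None, None, None, None, None, 46]
Insertion path: 21 -> 33 -> 38
Result: insert 34 as left child of 38
Final tree (level order): [21, 11, 33, 8, 17, 23, 38, 1, None, None, None, None, None, 34, 46]


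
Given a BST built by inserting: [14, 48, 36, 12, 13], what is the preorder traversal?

Tree insertion order: [14, 48, 36, 12, 13]
Tree (level-order array): [14, 12, 48, None, 13, 36]
Preorder traversal: [14, 12, 13, 48, 36]


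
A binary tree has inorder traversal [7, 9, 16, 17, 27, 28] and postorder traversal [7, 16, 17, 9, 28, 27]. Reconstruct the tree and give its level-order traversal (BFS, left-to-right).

Inorder:   [7, 9, 16, 17, 27, 28]
Postorder: [7, 16, 17, 9, 28, 27]
Algorithm: postorder visits root last, so walk postorder right-to-left;
each value is the root of the current inorder slice — split it at that
value, recurse on the right subtree first, then the left.
Recursive splits:
  root=27; inorder splits into left=[7, 9, 16, 17], right=[28]
  root=28; inorder splits into left=[], right=[]
  root=9; inorder splits into left=[7], right=[16, 17]
  root=17; inorder splits into left=[16], right=[]
  root=16; inorder splits into left=[], right=[]
  root=7; inorder splits into left=[], right=[]
Reconstructed level-order: [27, 9, 28, 7, 17, 16]


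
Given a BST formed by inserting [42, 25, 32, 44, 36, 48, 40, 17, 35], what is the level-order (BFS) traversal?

Tree insertion order: [42, 25, 32, 44, 36, 48, 40, 17, 35]
Tree (level-order array): [42, 25, 44, 17, 32, None, 48, None, None, None, 36, None, None, 35, 40]
BFS from the root, enqueuing left then right child of each popped node:
  queue [42] -> pop 42, enqueue [25, 44], visited so far: [42]
  queue [25, 44] -> pop 25, enqueue [17, 32], visited so far: [42, 25]
  queue [44, 17, 32] -> pop 44, enqueue [48], visited so far: [42, 25, 44]
  queue [17, 32, 48] -> pop 17, enqueue [none], visited so far: [42, 25, 44, 17]
  queue [32, 48] -> pop 32, enqueue [36], visited so far: [42, 25, 44, 17, 32]
  queue [48, 36] -> pop 48, enqueue [none], visited so far: [42, 25, 44, 17, 32, 48]
  queue [36] -> pop 36, enqueue [35, 40], visited so far: [42, 25, 44, 17, 32, 48, 36]
  queue [35, 40] -> pop 35, enqueue [none], visited so far: [42, 25, 44, 17, 32, 48, 36, 35]
  queue [40] -> pop 40, enqueue [none], visited so far: [42, 25, 44, 17, 32, 48, 36, 35, 40]
Result: [42, 25, 44, 17, 32, 48, 36, 35, 40]


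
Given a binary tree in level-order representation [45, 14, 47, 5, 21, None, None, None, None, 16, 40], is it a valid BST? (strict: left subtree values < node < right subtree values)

Level-order array: [45, 14, 47, 5, 21, None, None, None, None, 16, 40]
Validate using subtree bounds (lo, hi): at each node, require lo < value < hi,
then recurse left with hi=value and right with lo=value.
Preorder trace (stopping at first violation):
  at node 45 with bounds (-inf, +inf): OK
  at node 14 with bounds (-inf, 45): OK
  at node 5 with bounds (-inf, 14): OK
  at node 21 with bounds (14, 45): OK
  at node 16 with bounds (14, 21): OK
  at node 40 with bounds (21, 45): OK
  at node 47 with bounds (45, +inf): OK
No violation found at any node.
Result: Valid BST


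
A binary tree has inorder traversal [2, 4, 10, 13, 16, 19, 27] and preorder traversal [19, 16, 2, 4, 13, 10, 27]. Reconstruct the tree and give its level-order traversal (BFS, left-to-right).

Inorder:  [2, 4, 10, 13, 16, 19, 27]
Preorder: [19, 16, 2, 4, 13, 10, 27]
Algorithm: preorder visits root first, so consume preorder in order;
for each root, split the current inorder slice at that value into
left-subtree inorder and right-subtree inorder, then recurse.
Recursive splits:
  root=19; inorder splits into left=[2, 4, 10, 13, 16], right=[27]
  root=16; inorder splits into left=[2, 4, 10, 13], right=[]
  root=2; inorder splits into left=[], right=[4, 10, 13]
  root=4; inorder splits into left=[], right=[10, 13]
  root=13; inorder splits into left=[10], right=[]
  root=10; inorder splits into left=[], right=[]
  root=27; inorder splits into left=[], right=[]
Reconstructed level-order: [19, 16, 27, 2, 4, 13, 10]


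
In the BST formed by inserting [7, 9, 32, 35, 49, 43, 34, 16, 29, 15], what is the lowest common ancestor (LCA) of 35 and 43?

Tree insertion order: [7, 9, 32, 35, 49, 43, 34, 16, 29, 15]
Tree (level-order array): [7, None, 9, None, 32, 16, 35, 15, 29, 34, 49, None, None, None, None, None, None, 43]
In a BST, the LCA of p=35, q=43 is the first node v on the
root-to-leaf path with p <= v <= q (go left if both < v, right if both > v).
Walk from root:
  at 7: both 35 and 43 > 7, go right
  at 9: both 35 and 43 > 9, go right
  at 32: both 35 and 43 > 32, go right
  at 35: 35 <= 35 <= 43, this is the LCA
LCA = 35


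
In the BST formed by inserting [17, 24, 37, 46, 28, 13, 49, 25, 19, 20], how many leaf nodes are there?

Tree built from: [17, 24, 37, 46, 28, 13, 49, 25, 19, 20]
Tree (level-order array): [17, 13, 24, None, None, 19, 37, None, 20, 28, 46, None, None, 25, None, None, 49]
Rule: A leaf has 0 children.
Per-node child counts:
  node 17: 2 child(ren)
  node 13: 0 child(ren)
  node 24: 2 child(ren)
  node 19: 1 child(ren)
  node 20: 0 child(ren)
  node 37: 2 child(ren)
  node 28: 1 child(ren)
  node 25: 0 child(ren)
  node 46: 1 child(ren)
  node 49: 0 child(ren)
Matching nodes: [13, 20, 25, 49]
Count of leaf nodes: 4


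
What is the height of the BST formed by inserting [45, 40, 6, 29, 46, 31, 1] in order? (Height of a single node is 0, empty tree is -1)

Insertion order: [45, 40, 6, 29, 46, 31, 1]
Tree (level-order array): [45, 40, 46, 6, None, None, None, 1, 29, None, None, None, 31]
Compute height bottom-up (empty subtree = -1):
  height(1) = 1 + max(-1, -1) = 0
  height(31) = 1 + max(-1, -1) = 0
  height(29) = 1 + max(-1, 0) = 1
  height(6) = 1 + max(0, 1) = 2
  height(40) = 1 + max(2, -1) = 3
  height(46) = 1 + max(-1, -1) = 0
  height(45) = 1 + max(3, 0) = 4
Height = 4


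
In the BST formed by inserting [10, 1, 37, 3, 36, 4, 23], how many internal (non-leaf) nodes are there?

Tree built from: [10, 1, 37, 3, 36, 4, 23]
Tree (level-order array): [10, 1, 37, None, 3, 36, None, None, 4, 23]
Rule: An internal node has at least one child.
Per-node child counts:
  node 10: 2 child(ren)
  node 1: 1 child(ren)
  node 3: 1 child(ren)
  node 4: 0 child(ren)
  node 37: 1 child(ren)
  node 36: 1 child(ren)
  node 23: 0 child(ren)
Matching nodes: [10, 1, 3, 37, 36]
Count of internal (non-leaf) nodes: 5


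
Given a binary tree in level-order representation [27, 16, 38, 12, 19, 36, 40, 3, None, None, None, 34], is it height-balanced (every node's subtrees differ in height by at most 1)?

Tree (level-order array): [27, 16, 38, 12, 19, 36, 40, 3, None, None, None, 34]
Definition: a tree is height-balanced if, at every node, |h(left) - h(right)| <= 1 (empty subtree has height -1).
Bottom-up per-node check:
  node 3: h_left=-1, h_right=-1, diff=0 [OK], height=0
  node 12: h_left=0, h_right=-1, diff=1 [OK], height=1
  node 19: h_left=-1, h_right=-1, diff=0 [OK], height=0
  node 16: h_left=1, h_right=0, diff=1 [OK], height=2
  node 34: h_left=-1, h_right=-1, diff=0 [OK], height=0
  node 36: h_left=0, h_right=-1, diff=1 [OK], height=1
  node 40: h_left=-1, h_right=-1, diff=0 [OK], height=0
  node 38: h_left=1, h_right=0, diff=1 [OK], height=2
  node 27: h_left=2, h_right=2, diff=0 [OK], height=3
All nodes satisfy the balance condition.
Result: Balanced


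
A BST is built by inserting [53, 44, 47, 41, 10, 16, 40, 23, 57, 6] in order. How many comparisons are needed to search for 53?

Search path for 53: 53
Found: True
Comparisons: 1


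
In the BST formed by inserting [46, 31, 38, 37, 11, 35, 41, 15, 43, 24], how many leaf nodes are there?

Tree built from: [46, 31, 38, 37, 11, 35, 41, 15, 43, 24]
Tree (level-order array): [46, 31, None, 11, 38, None, 15, 37, 41, None, 24, 35, None, None, 43]
Rule: A leaf has 0 children.
Per-node child counts:
  node 46: 1 child(ren)
  node 31: 2 child(ren)
  node 11: 1 child(ren)
  node 15: 1 child(ren)
  node 24: 0 child(ren)
  node 38: 2 child(ren)
  node 37: 1 child(ren)
  node 35: 0 child(ren)
  node 41: 1 child(ren)
  node 43: 0 child(ren)
Matching nodes: [24, 35, 43]
Count of leaf nodes: 3


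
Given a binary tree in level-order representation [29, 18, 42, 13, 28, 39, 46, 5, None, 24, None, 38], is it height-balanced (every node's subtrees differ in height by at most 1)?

Tree (level-order array): [29, 18, 42, 13, 28, 39, 46, 5, None, 24, None, 38]
Definition: a tree is height-balanced if, at every node, |h(left) - h(right)| <= 1 (empty subtree has height -1).
Bottom-up per-node check:
  node 5: h_left=-1, h_right=-1, diff=0 [OK], height=0
  node 13: h_left=0, h_right=-1, diff=1 [OK], height=1
  node 24: h_left=-1, h_right=-1, diff=0 [OK], height=0
  node 28: h_left=0, h_right=-1, diff=1 [OK], height=1
  node 18: h_left=1, h_right=1, diff=0 [OK], height=2
  node 38: h_left=-1, h_right=-1, diff=0 [OK], height=0
  node 39: h_left=0, h_right=-1, diff=1 [OK], height=1
  node 46: h_left=-1, h_right=-1, diff=0 [OK], height=0
  node 42: h_left=1, h_right=0, diff=1 [OK], height=2
  node 29: h_left=2, h_right=2, diff=0 [OK], height=3
All nodes satisfy the balance condition.
Result: Balanced


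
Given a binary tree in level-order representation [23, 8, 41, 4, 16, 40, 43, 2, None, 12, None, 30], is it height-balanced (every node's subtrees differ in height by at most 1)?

Tree (level-order array): [23, 8, 41, 4, 16, 40, 43, 2, None, 12, None, 30]
Definition: a tree is height-balanced if, at every node, |h(left) - h(right)| <= 1 (empty subtree has height -1).
Bottom-up per-node check:
  node 2: h_left=-1, h_right=-1, diff=0 [OK], height=0
  node 4: h_left=0, h_right=-1, diff=1 [OK], height=1
  node 12: h_left=-1, h_right=-1, diff=0 [OK], height=0
  node 16: h_left=0, h_right=-1, diff=1 [OK], height=1
  node 8: h_left=1, h_right=1, diff=0 [OK], height=2
  node 30: h_left=-1, h_right=-1, diff=0 [OK], height=0
  node 40: h_left=0, h_right=-1, diff=1 [OK], height=1
  node 43: h_left=-1, h_right=-1, diff=0 [OK], height=0
  node 41: h_left=1, h_right=0, diff=1 [OK], height=2
  node 23: h_left=2, h_right=2, diff=0 [OK], height=3
All nodes satisfy the balance condition.
Result: Balanced


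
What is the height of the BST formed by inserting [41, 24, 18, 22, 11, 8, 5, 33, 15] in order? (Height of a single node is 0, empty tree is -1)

Insertion order: [41, 24, 18, 22, 11, 8, 5, 33, 15]
Tree (level-order array): [41, 24, None, 18, 33, 11, 22, None, None, 8, 15, None, None, 5]
Compute height bottom-up (empty subtree = -1):
  height(5) = 1 + max(-1, -1) = 0
  height(8) = 1 + max(0, -1) = 1
  height(15) = 1 + max(-1, -1) = 0
  height(11) = 1 + max(1, 0) = 2
  height(22) = 1 + max(-1, -1) = 0
  height(18) = 1 + max(2, 0) = 3
  height(33) = 1 + max(-1, -1) = 0
  height(24) = 1 + max(3, 0) = 4
  height(41) = 1 + max(4, -1) = 5
Height = 5


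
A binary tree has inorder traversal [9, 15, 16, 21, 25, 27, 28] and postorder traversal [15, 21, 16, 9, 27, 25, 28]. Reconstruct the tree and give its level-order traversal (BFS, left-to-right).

Inorder:   [9, 15, 16, 21, 25, 27, 28]
Postorder: [15, 21, 16, 9, 27, 25, 28]
Algorithm: postorder visits root last, so walk postorder right-to-left;
each value is the root of the current inorder slice — split it at that
value, recurse on the right subtree first, then the left.
Recursive splits:
  root=28; inorder splits into left=[9, 15, 16, 21, 25, 27], right=[]
  root=25; inorder splits into left=[9, 15, 16, 21], right=[27]
  root=27; inorder splits into left=[], right=[]
  root=9; inorder splits into left=[], right=[15, 16, 21]
  root=16; inorder splits into left=[15], right=[21]
  root=21; inorder splits into left=[], right=[]
  root=15; inorder splits into left=[], right=[]
Reconstructed level-order: [28, 25, 9, 27, 16, 15, 21]


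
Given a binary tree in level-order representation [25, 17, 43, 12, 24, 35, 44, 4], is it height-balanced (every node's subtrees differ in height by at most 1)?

Tree (level-order array): [25, 17, 43, 12, 24, 35, 44, 4]
Definition: a tree is height-balanced if, at every node, |h(left) - h(right)| <= 1 (empty subtree has height -1).
Bottom-up per-node check:
  node 4: h_left=-1, h_right=-1, diff=0 [OK], height=0
  node 12: h_left=0, h_right=-1, diff=1 [OK], height=1
  node 24: h_left=-1, h_right=-1, diff=0 [OK], height=0
  node 17: h_left=1, h_right=0, diff=1 [OK], height=2
  node 35: h_left=-1, h_right=-1, diff=0 [OK], height=0
  node 44: h_left=-1, h_right=-1, diff=0 [OK], height=0
  node 43: h_left=0, h_right=0, diff=0 [OK], height=1
  node 25: h_left=2, h_right=1, diff=1 [OK], height=3
All nodes satisfy the balance condition.
Result: Balanced


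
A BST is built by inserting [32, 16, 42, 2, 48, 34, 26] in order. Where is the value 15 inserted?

Starting tree (level order): [32, 16, 42, 2, 26, 34, 48]
Insertion path: 32 -> 16 -> 2
Result: insert 15 as right child of 2
Final tree (level order): [32, 16, 42, 2, 26, 34, 48, None, 15]


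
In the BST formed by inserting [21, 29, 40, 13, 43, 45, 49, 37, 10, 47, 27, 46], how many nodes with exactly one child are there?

Tree built from: [21, 29, 40, 13, 43, 45, 49, 37, 10, 47, 27, 46]
Tree (level-order array): [21, 13, 29, 10, None, 27, 40, None, None, None, None, 37, 43, None, None, None, 45, None, 49, 47, None, 46]
Rule: These are nodes with exactly 1 non-null child.
Per-node child counts:
  node 21: 2 child(ren)
  node 13: 1 child(ren)
  node 10: 0 child(ren)
  node 29: 2 child(ren)
  node 27: 0 child(ren)
  node 40: 2 child(ren)
  node 37: 0 child(ren)
  node 43: 1 child(ren)
  node 45: 1 child(ren)
  node 49: 1 child(ren)
  node 47: 1 child(ren)
  node 46: 0 child(ren)
Matching nodes: [13, 43, 45, 49, 47]
Count of nodes with exactly one child: 5


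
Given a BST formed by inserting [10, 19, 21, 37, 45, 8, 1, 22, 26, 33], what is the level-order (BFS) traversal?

Tree insertion order: [10, 19, 21, 37, 45, 8, 1, 22, 26, 33]
Tree (level-order array): [10, 8, 19, 1, None, None, 21, None, None, None, 37, 22, 45, None, 26, None, None, None, 33]
BFS from the root, enqueuing left then right child of each popped node:
  queue [10] -> pop 10, enqueue [8, 19], visited so far: [10]
  queue [8, 19] -> pop 8, enqueue [1], visited so far: [10, 8]
  queue [19, 1] -> pop 19, enqueue [21], visited so far: [10, 8, 19]
  queue [1, 21] -> pop 1, enqueue [none], visited so far: [10, 8, 19, 1]
  queue [21] -> pop 21, enqueue [37], visited so far: [10, 8, 19, 1, 21]
  queue [37] -> pop 37, enqueue [22, 45], visited so far: [10, 8, 19, 1, 21, 37]
  queue [22, 45] -> pop 22, enqueue [26], visited so far: [10, 8, 19, 1, 21, 37, 22]
  queue [45, 26] -> pop 45, enqueue [none], visited so far: [10, 8, 19, 1, 21, 37, 22, 45]
  queue [26] -> pop 26, enqueue [33], visited so far: [10, 8, 19, 1, 21, 37, 22, 45, 26]
  queue [33] -> pop 33, enqueue [none], visited so far: [10, 8, 19, 1, 21, 37, 22, 45, 26, 33]
Result: [10, 8, 19, 1, 21, 37, 22, 45, 26, 33]


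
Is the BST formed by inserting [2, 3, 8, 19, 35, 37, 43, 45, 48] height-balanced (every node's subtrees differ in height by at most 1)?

Tree (level-order array): [2, None, 3, None, 8, None, 19, None, 35, None, 37, None, 43, None, 45, None, 48]
Definition: a tree is height-balanced if, at every node, |h(left) - h(right)| <= 1 (empty subtree has height -1).
Bottom-up per-node check:
  node 48: h_left=-1, h_right=-1, diff=0 [OK], height=0
  node 45: h_left=-1, h_right=0, diff=1 [OK], height=1
  node 43: h_left=-1, h_right=1, diff=2 [FAIL (|-1-1|=2 > 1)], height=2
  node 37: h_left=-1, h_right=2, diff=3 [FAIL (|-1-2|=3 > 1)], height=3
  node 35: h_left=-1, h_right=3, diff=4 [FAIL (|-1-3|=4 > 1)], height=4
  node 19: h_left=-1, h_right=4, diff=5 [FAIL (|-1-4|=5 > 1)], height=5
  node 8: h_left=-1, h_right=5, diff=6 [FAIL (|-1-5|=6 > 1)], height=6
  node 3: h_left=-1, h_right=6, diff=7 [FAIL (|-1-6|=7 > 1)], height=7
  node 2: h_left=-1, h_right=7, diff=8 [FAIL (|-1-7|=8 > 1)], height=8
Node 43 violates the condition: |-1 - 1| = 2 > 1.
Result: Not balanced


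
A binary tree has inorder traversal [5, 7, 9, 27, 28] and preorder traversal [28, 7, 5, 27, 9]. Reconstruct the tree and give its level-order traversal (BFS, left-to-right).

Inorder:  [5, 7, 9, 27, 28]
Preorder: [28, 7, 5, 27, 9]
Algorithm: preorder visits root first, so consume preorder in order;
for each root, split the current inorder slice at that value into
left-subtree inorder and right-subtree inorder, then recurse.
Recursive splits:
  root=28; inorder splits into left=[5, 7, 9, 27], right=[]
  root=7; inorder splits into left=[5], right=[9, 27]
  root=5; inorder splits into left=[], right=[]
  root=27; inorder splits into left=[9], right=[]
  root=9; inorder splits into left=[], right=[]
Reconstructed level-order: [28, 7, 5, 27, 9]


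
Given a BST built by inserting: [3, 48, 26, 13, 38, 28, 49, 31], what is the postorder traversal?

Tree insertion order: [3, 48, 26, 13, 38, 28, 49, 31]
Tree (level-order array): [3, None, 48, 26, 49, 13, 38, None, None, None, None, 28, None, None, 31]
Postorder traversal: [13, 31, 28, 38, 26, 49, 48, 3]


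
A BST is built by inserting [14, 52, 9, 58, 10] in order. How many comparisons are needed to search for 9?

Search path for 9: 14 -> 9
Found: True
Comparisons: 2


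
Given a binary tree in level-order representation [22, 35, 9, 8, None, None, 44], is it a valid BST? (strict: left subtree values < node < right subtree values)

Level-order array: [22, 35, 9, 8, None, None, 44]
Validate using subtree bounds (lo, hi): at each node, require lo < value < hi,
then recurse left with hi=value and right with lo=value.
Preorder trace (stopping at first violation):
  at node 22 with bounds (-inf, +inf): OK
  at node 35 with bounds (-inf, 22): VIOLATION
Node 35 violates its bound: not (-inf < 35 < 22).
Result: Not a valid BST


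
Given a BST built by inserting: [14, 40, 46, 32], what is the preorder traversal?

Tree insertion order: [14, 40, 46, 32]
Tree (level-order array): [14, None, 40, 32, 46]
Preorder traversal: [14, 40, 32, 46]


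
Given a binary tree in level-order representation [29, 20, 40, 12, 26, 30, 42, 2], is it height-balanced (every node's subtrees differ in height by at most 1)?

Tree (level-order array): [29, 20, 40, 12, 26, 30, 42, 2]
Definition: a tree is height-balanced if, at every node, |h(left) - h(right)| <= 1 (empty subtree has height -1).
Bottom-up per-node check:
  node 2: h_left=-1, h_right=-1, diff=0 [OK], height=0
  node 12: h_left=0, h_right=-1, diff=1 [OK], height=1
  node 26: h_left=-1, h_right=-1, diff=0 [OK], height=0
  node 20: h_left=1, h_right=0, diff=1 [OK], height=2
  node 30: h_left=-1, h_right=-1, diff=0 [OK], height=0
  node 42: h_left=-1, h_right=-1, diff=0 [OK], height=0
  node 40: h_left=0, h_right=0, diff=0 [OK], height=1
  node 29: h_left=2, h_right=1, diff=1 [OK], height=3
All nodes satisfy the balance condition.
Result: Balanced


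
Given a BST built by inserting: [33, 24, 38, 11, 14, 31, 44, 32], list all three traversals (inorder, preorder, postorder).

Tree insertion order: [33, 24, 38, 11, 14, 31, 44, 32]
Tree (level-order array): [33, 24, 38, 11, 31, None, 44, None, 14, None, 32]
Inorder (L, root, R): [11, 14, 24, 31, 32, 33, 38, 44]
Preorder (root, L, R): [33, 24, 11, 14, 31, 32, 38, 44]
Postorder (L, R, root): [14, 11, 32, 31, 24, 44, 38, 33]


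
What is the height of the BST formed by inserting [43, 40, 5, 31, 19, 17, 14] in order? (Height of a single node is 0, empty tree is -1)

Insertion order: [43, 40, 5, 31, 19, 17, 14]
Tree (level-order array): [43, 40, None, 5, None, None, 31, 19, None, 17, None, 14]
Compute height bottom-up (empty subtree = -1):
  height(14) = 1 + max(-1, -1) = 0
  height(17) = 1 + max(0, -1) = 1
  height(19) = 1 + max(1, -1) = 2
  height(31) = 1 + max(2, -1) = 3
  height(5) = 1 + max(-1, 3) = 4
  height(40) = 1 + max(4, -1) = 5
  height(43) = 1 + max(5, -1) = 6
Height = 6


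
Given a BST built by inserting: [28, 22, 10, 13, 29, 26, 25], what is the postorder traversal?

Tree insertion order: [28, 22, 10, 13, 29, 26, 25]
Tree (level-order array): [28, 22, 29, 10, 26, None, None, None, 13, 25]
Postorder traversal: [13, 10, 25, 26, 22, 29, 28]


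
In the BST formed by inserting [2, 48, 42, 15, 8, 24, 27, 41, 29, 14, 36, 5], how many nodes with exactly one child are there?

Tree built from: [2, 48, 42, 15, 8, 24, 27, 41, 29, 14, 36, 5]
Tree (level-order array): [2, None, 48, 42, None, 15, None, 8, 24, 5, 14, None, 27, None, None, None, None, None, 41, 29, None, None, 36]
Rule: These are nodes with exactly 1 non-null child.
Per-node child counts:
  node 2: 1 child(ren)
  node 48: 1 child(ren)
  node 42: 1 child(ren)
  node 15: 2 child(ren)
  node 8: 2 child(ren)
  node 5: 0 child(ren)
  node 14: 0 child(ren)
  node 24: 1 child(ren)
  node 27: 1 child(ren)
  node 41: 1 child(ren)
  node 29: 1 child(ren)
  node 36: 0 child(ren)
Matching nodes: [2, 48, 42, 24, 27, 41, 29]
Count of nodes with exactly one child: 7


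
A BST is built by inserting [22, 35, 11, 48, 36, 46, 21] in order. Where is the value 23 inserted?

Starting tree (level order): [22, 11, 35, None, 21, None, 48, None, None, 36, None, None, 46]
Insertion path: 22 -> 35
Result: insert 23 as left child of 35
Final tree (level order): [22, 11, 35, None, 21, 23, 48, None, None, None, None, 36, None, None, 46]


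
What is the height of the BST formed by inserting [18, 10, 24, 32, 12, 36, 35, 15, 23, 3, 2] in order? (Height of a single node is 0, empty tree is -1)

Insertion order: [18, 10, 24, 32, 12, 36, 35, 15, 23, 3, 2]
Tree (level-order array): [18, 10, 24, 3, 12, 23, 32, 2, None, None, 15, None, None, None, 36, None, None, None, None, 35]
Compute height bottom-up (empty subtree = -1):
  height(2) = 1 + max(-1, -1) = 0
  height(3) = 1 + max(0, -1) = 1
  height(15) = 1 + max(-1, -1) = 0
  height(12) = 1 + max(-1, 0) = 1
  height(10) = 1 + max(1, 1) = 2
  height(23) = 1 + max(-1, -1) = 0
  height(35) = 1 + max(-1, -1) = 0
  height(36) = 1 + max(0, -1) = 1
  height(32) = 1 + max(-1, 1) = 2
  height(24) = 1 + max(0, 2) = 3
  height(18) = 1 + max(2, 3) = 4
Height = 4


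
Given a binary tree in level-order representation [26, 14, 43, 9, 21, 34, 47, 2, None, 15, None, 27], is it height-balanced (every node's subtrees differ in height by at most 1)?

Tree (level-order array): [26, 14, 43, 9, 21, 34, 47, 2, None, 15, None, 27]
Definition: a tree is height-balanced if, at every node, |h(left) - h(right)| <= 1 (empty subtree has height -1).
Bottom-up per-node check:
  node 2: h_left=-1, h_right=-1, diff=0 [OK], height=0
  node 9: h_left=0, h_right=-1, diff=1 [OK], height=1
  node 15: h_left=-1, h_right=-1, diff=0 [OK], height=0
  node 21: h_left=0, h_right=-1, diff=1 [OK], height=1
  node 14: h_left=1, h_right=1, diff=0 [OK], height=2
  node 27: h_left=-1, h_right=-1, diff=0 [OK], height=0
  node 34: h_left=0, h_right=-1, diff=1 [OK], height=1
  node 47: h_left=-1, h_right=-1, diff=0 [OK], height=0
  node 43: h_left=1, h_right=0, diff=1 [OK], height=2
  node 26: h_left=2, h_right=2, diff=0 [OK], height=3
All nodes satisfy the balance condition.
Result: Balanced


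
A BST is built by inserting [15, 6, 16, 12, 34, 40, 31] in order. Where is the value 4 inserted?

Starting tree (level order): [15, 6, 16, None, 12, None, 34, None, None, 31, 40]
Insertion path: 15 -> 6
Result: insert 4 as left child of 6
Final tree (level order): [15, 6, 16, 4, 12, None, 34, None, None, None, None, 31, 40]


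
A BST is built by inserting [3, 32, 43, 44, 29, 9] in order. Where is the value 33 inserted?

Starting tree (level order): [3, None, 32, 29, 43, 9, None, None, 44]
Insertion path: 3 -> 32 -> 43
Result: insert 33 as left child of 43
Final tree (level order): [3, None, 32, 29, 43, 9, None, 33, 44]


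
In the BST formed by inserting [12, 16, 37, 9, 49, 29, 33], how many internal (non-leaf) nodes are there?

Tree built from: [12, 16, 37, 9, 49, 29, 33]
Tree (level-order array): [12, 9, 16, None, None, None, 37, 29, 49, None, 33]
Rule: An internal node has at least one child.
Per-node child counts:
  node 12: 2 child(ren)
  node 9: 0 child(ren)
  node 16: 1 child(ren)
  node 37: 2 child(ren)
  node 29: 1 child(ren)
  node 33: 0 child(ren)
  node 49: 0 child(ren)
Matching nodes: [12, 16, 37, 29]
Count of internal (non-leaf) nodes: 4


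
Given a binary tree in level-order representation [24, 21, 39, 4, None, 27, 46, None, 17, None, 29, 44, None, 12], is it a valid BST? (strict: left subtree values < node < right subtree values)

Level-order array: [24, 21, 39, 4, None, 27, 46, None, 17, None, 29, 44, None, 12]
Validate using subtree bounds (lo, hi): at each node, require lo < value < hi,
then recurse left with hi=value and right with lo=value.
Preorder trace (stopping at first violation):
  at node 24 with bounds (-inf, +inf): OK
  at node 21 with bounds (-inf, 24): OK
  at node 4 with bounds (-inf, 21): OK
  at node 17 with bounds (4, 21): OK
  at node 12 with bounds (4, 17): OK
  at node 39 with bounds (24, +inf): OK
  at node 27 with bounds (24, 39): OK
  at node 29 with bounds (27, 39): OK
  at node 46 with bounds (39, +inf): OK
  at node 44 with bounds (39, 46): OK
No violation found at any node.
Result: Valid BST


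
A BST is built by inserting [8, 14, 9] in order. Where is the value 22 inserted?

Starting tree (level order): [8, None, 14, 9]
Insertion path: 8 -> 14
Result: insert 22 as right child of 14
Final tree (level order): [8, None, 14, 9, 22]


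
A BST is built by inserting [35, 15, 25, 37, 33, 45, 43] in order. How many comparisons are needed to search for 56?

Search path for 56: 35 -> 37 -> 45
Found: False
Comparisons: 3


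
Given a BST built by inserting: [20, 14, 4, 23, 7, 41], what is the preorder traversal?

Tree insertion order: [20, 14, 4, 23, 7, 41]
Tree (level-order array): [20, 14, 23, 4, None, None, 41, None, 7]
Preorder traversal: [20, 14, 4, 7, 23, 41]


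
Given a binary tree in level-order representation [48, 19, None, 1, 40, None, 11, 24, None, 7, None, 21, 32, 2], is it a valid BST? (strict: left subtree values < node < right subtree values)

Level-order array: [48, 19, None, 1, 40, None, 11, 24, None, 7, None, 21, 32, 2]
Validate using subtree bounds (lo, hi): at each node, require lo < value < hi,
then recurse left with hi=value and right with lo=value.
Preorder trace (stopping at first violation):
  at node 48 with bounds (-inf, +inf): OK
  at node 19 with bounds (-inf, 48): OK
  at node 1 with bounds (-inf, 19): OK
  at node 11 with bounds (1, 19): OK
  at node 7 with bounds (1, 11): OK
  at node 2 with bounds (1, 7): OK
  at node 40 with bounds (19, 48): OK
  at node 24 with bounds (19, 40): OK
  at node 21 with bounds (19, 24): OK
  at node 32 with bounds (24, 40): OK
No violation found at any node.
Result: Valid BST


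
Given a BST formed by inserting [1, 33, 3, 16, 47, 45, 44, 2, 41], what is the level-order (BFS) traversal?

Tree insertion order: [1, 33, 3, 16, 47, 45, 44, 2, 41]
Tree (level-order array): [1, None, 33, 3, 47, 2, 16, 45, None, None, None, None, None, 44, None, 41]
BFS from the root, enqueuing left then right child of each popped node:
  queue [1] -> pop 1, enqueue [33], visited so far: [1]
  queue [33] -> pop 33, enqueue [3, 47], visited so far: [1, 33]
  queue [3, 47] -> pop 3, enqueue [2, 16], visited so far: [1, 33, 3]
  queue [47, 2, 16] -> pop 47, enqueue [45], visited so far: [1, 33, 3, 47]
  queue [2, 16, 45] -> pop 2, enqueue [none], visited so far: [1, 33, 3, 47, 2]
  queue [16, 45] -> pop 16, enqueue [none], visited so far: [1, 33, 3, 47, 2, 16]
  queue [45] -> pop 45, enqueue [44], visited so far: [1, 33, 3, 47, 2, 16, 45]
  queue [44] -> pop 44, enqueue [41], visited so far: [1, 33, 3, 47, 2, 16, 45, 44]
  queue [41] -> pop 41, enqueue [none], visited so far: [1, 33, 3, 47, 2, 16, 45, 44, 41]
Result: [1, 33, 3, 47, 2, 16, 45, 44, 41]
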